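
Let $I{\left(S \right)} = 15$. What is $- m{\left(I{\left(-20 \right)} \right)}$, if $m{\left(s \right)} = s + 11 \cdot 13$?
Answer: $-158$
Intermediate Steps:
$m{\left(s \right)} = 143 + s$ ($m{\left(s \right)} = s + 143 = 143 + s$)
$- m{\left(I{\left(-20 \right)} \right)} = - (143 + 15) = \left(-1\right) 158 = -158$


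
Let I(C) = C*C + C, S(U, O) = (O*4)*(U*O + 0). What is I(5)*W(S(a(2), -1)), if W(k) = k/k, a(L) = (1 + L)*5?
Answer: 30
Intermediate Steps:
a(L) = 5 + 5*L
S(U, O) = 4*U*O² (S(U, O) = (4*O)*(O*U + 0) = (4*O)*(O*U) = 4*U*O²)
W(k) = 1
I(C) = C + C² (I(C) = C² + C = C + C²)
I(5)*W(S(a(2), -1)) = (5*(1 + 5))*1 = (5*6)*1 = 30*1 = 30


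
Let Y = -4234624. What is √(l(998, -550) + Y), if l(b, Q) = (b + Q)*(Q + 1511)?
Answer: 8*I*√59439 ≈ 1950.4*I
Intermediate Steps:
l(b, Q) = (1511 + Q)*(Q + b) (l(b, Q) = (Q + b)*(1511 + Q) = (1511 + Q)*(Q + b))
√(l(998, -550) + Y) = √(((-550)² + 1511*(-550) + 1511*998 - 550*998) - 4234624) = √((302500 - 831050 + 1507978 - 548900) - 4234624) = √(430528 - 4234624) = √(-3804096) = 8*I*√59439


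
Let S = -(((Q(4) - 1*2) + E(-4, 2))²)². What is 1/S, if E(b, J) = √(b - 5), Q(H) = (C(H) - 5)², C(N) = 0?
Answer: -62839/20944457284 + 8970*I/5236114321 ≈ -3.0003e-6 + 1.7131e-6*I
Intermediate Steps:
Q(H) = 25 (Q(H) = (0 - 5)² = (-5)² = 25)
E(b, J) = √(-5 + b)
S = -(23 + 3*I)⁴ (S = -(((25 - 1*2) + √(-5 - 4))²)² = -(((25 - 2) + √(-9))²)² = -((23 + 3*I)²)² = -(23 + 3*I)⁴ ≈ -2.5136e+5 - 1.4352e+5*I)
1/S = 1/(-251356 - 143520*I) = (-251356 + 143520*I)/83777829136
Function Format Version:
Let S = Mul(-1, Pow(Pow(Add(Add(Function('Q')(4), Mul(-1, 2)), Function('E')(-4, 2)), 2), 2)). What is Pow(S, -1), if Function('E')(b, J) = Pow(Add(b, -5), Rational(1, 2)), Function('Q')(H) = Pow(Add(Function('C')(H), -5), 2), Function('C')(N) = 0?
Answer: Add(Rational(-62839, 20944457284), Mul(Rational(8970, 5236114321), I)) ≈ Add(-3.0003e-6, Mul(1.7131e-6, I))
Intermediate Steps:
Function('Q')(H) = 25 (Function('Q')(H) = Pow(Add(0, -5), 2) = Pow(-5, 2) = 25)
Function('E')(b, J) = Pow(Add(-5, b), Rational(1, 2))
S = Mul(-1, Pow(Add(23, Mul(3, I)), 4)) (S = Mul(-1, Pow(Pow(Add(Add(25, Mul(-1, 2)), Pow(Add(-5, -4), Rational(1, 2))), 2), 2)) = Mul(-1, Pow(Pow(Add(Add(25, -2), Pow(-9, Rational(1, 2))), 2), 2)) = Mul(-1, Pow(Pow(Add(23, Mul(3, I)), 2), 2)) = Mul(-1, Pow(Add(23, Mul(3, I)), 4)) ≈ Add(-2.5136e+5, Mul(-1.4352e+5, I)))
Pow(S, -1) = Pow(Add(-251356, Mul(-143520, I)), -1) = Mul(Rational(1, 83777829136), Add(-251356, Mul(143520, I)))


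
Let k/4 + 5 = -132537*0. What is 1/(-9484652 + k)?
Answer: -1/9484672 ≈ -1.0543e-7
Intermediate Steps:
k = -20 (k = -20 + 4*(-132537*0) = -20 + 4*0 = -20 + 0 = -20)
1/(-9484652 + k) = 1/(-9484652 - 20) = 1/(-9484672) = -1/9484672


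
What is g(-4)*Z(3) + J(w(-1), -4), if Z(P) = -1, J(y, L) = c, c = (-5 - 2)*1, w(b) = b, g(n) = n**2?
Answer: -23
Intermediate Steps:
c = -7 (c = -7*1 = -7)
J(y, L) = -7
g(-4)*Z(3) + J(w(-1), -4) = (-4)**2*(-1) - 7 = 16*(-1) - 7 = -16 - 7 = -23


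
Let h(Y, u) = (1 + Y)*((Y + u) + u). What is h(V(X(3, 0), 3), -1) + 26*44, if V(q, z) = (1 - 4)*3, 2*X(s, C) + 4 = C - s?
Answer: 1232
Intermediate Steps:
X(s, C) = -2 + C/2 - s/2 (X(s, C) = -2 + (C - s)/2 = -2 + (C/2 - s/2) = -2 + C/2 - s/2)
V(q, z) = -9 (V(q, z) = -3*3 = -9)
h(Y, u) = (1 + Y)*(Y + 2*u)
h(V(X(3, 0), 3), -1) + 26*44 = (-9 + (-9)**2 + 2*(-1) + 2*(-9)*(-1)) + 26*44 = (-9 + 81 - 2 + 18) + 1144 = 88 + 1144 = 1232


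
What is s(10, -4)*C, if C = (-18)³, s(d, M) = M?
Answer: 23328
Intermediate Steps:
C = -5832
s(10, -4)*C = -4*(-5832) = 23328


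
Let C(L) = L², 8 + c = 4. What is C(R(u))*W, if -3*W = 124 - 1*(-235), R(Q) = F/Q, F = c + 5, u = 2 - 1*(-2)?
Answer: -359/48 ≈ -7.4792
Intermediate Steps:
u = 4 (u = 2 + 2 = 4)
c = -4 (c = -8 + 4 = -4)
F = 1 (F = -4 + 5 = 1)
R(Q) = 1/Q
W = -359/3 (W = -(124 - 1*(-235))/3 = -(124 + 235)/3 = -⅓*359 = -359/3 ≈ -119.67)
C(R(u))*W = (1/4)²*(-359/3) = (¼)²*(-359/3) = (1/16)*(-359/3) = -359/48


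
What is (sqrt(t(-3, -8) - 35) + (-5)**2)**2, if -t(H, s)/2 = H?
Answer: (25 + I*sqrt(29))**2 ≈ 596.0 + 269.26*I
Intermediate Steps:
t(H, s) = -2*H
(sqrt(t(-3, -8) - 35) + (-5)**2)**2 = (sqrt(-2*(-3) - 35) + (-5)**2)**2 = (sqrt(6 - 35) + 25)**2 = (sqrt(-29) + 25)**2 = (I*sqrt(29) + 25)**2 = (25 + I*sqrt(29))**2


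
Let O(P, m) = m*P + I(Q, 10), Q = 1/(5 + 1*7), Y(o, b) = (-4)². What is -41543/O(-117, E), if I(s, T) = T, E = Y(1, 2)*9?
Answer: 41543/16838 ≈ 2.4672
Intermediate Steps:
Y(o, b) = 16
E = 144 (E = 16*9 = 144)
Q = 1/12 (Q = 1/(5 + 7) = 1/12 ≈ 0.083333)
O(P, m) = 10 + P*m (O(P, m) = m*P + 10 = P*m + 10 = 10 + P*m)
-41543/O(-117, E) = -41543/(10 - 117*144) = -41543/(10 - 16848) = -41543/(-16838) = -41543*(-1/16838) = 41543/16838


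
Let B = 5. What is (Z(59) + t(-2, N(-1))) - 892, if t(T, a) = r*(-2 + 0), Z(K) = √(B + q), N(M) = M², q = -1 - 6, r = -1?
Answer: -890 + I*√2 ≈ -890.0 + 1.4142*I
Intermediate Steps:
q = -7
Z(K) = I*√2 (Z(K) = √(5 - 7) = √(-2) = I*√2)
t(T, a) = 2 (t(T, a) = -(-2 + 0) = -1*(-2) = 2)
(Z(59) + t(-2, N(-1))) - 892 = (I*√2 + 2) - 892 = (2 + I*√2) - 892 = -890 + I*√2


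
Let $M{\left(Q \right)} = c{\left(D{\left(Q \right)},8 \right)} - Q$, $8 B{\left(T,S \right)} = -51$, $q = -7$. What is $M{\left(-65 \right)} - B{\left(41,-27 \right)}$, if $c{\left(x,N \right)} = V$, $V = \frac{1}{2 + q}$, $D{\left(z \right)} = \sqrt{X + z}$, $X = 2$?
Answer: $\frac{2847}{40} \approx 71.175$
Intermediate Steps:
$B{\left(T,S \right)} = - \frac{51}{8}$ ($B{\left(T,S \right)} = \frac{1}{8} \left(-51\right) = - \frac{51}{8}$)
$D{\left(z \right)} = \sqrt{2 + z}$
$V = - \frac{1}{5}$ ($V = \frac{1}{2 - 7} = \frac{1}{-5} = - \frac{1}{5} \approx -0.2$)
$c{\left(x,N \right)} = - \frac{1}{5}$
$M{\left(Q \right)} = - \frac{1}{5} - Q$
$M{\left(-65 \right)} - B{\left(41,-27 \right)} = \left(- \frac{1}{5} - -65\right) - - \frac{51}{8} = \left(- \frac{1}{5} + 65\right) + \frac{51}{8} = \frac{324}{5} + \frac{51}{8} = \frac{2847}{40}$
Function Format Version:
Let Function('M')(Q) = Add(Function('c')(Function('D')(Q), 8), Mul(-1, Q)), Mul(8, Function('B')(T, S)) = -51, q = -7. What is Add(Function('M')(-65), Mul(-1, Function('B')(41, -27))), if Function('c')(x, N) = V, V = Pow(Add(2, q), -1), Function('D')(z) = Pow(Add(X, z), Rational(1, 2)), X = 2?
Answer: Rational(2847, 40) ≈ 71.175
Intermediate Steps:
Function('B')(T, S) = Rational(-51, 8) (Function('B')(T, S) = Mul(Rational(1, 8), -51) = Rational(-51, 8))
Function('D')(z) = Pow(Add(2, z), Rational(1, 2))
V = Rational(-1, 5) (V = Pow(Add(2, -7), -1) = Pow(-5, -1) = Rational(-1, 5) ≈ -0.20000)
Function('c')(x, N) = Rational(-1, 5)
Function('M')(Q) = Add(Rational(-1, 5), Mul(-1, Q))
Add(Function('M')(-65), Mul(-1, Function('B')(41, -27))) = Add(Add(Rational(-1, 5), Mul(-1, -65)), Mul(-1, Rational(-51, 8))) = Add(Add(Rational(-1, 5), 65), Rational(51, 8)) = Add(Rational(324, 5), Rational(51, 8)) = Rational(2847, 40)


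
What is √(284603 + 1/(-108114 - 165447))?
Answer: √21298442163785202/273561 ≈ 533.48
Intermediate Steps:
√(284603 + 1/(-108114 - 165447)) = √(284603 + 1/(-273561)) = √(284603 - 1/273561) = √(77856281282/273561) = √21298442163785202/273561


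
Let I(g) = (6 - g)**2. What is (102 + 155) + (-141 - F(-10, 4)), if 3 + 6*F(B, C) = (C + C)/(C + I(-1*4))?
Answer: 4543/39 ≈ 116.49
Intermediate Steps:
F(B, C) = -1/2 + C/(3*(100 + C)) (F(B, C) = -1/2 + ((C + C)/(C + (-6 - 1*4)**2))/6 = -1/2 + ((2*C)/(C + (-6 - 4)**2))/6 = -1/2 + ((2*C)/(C + (-10)**2))/6 = -1/2 + ((2*C)/(C + 100))/6 = -1/2 + ((2*C)/(100 + C))/6 = -1/2 + (2*C/(100 + C))/6 = -1/2 + C/(3*(100 + C)))
(102 + 155) + (-141 - F(-10, 4)) = (102 + 155) + (-141 - (-300 - 1*4)/(6*(100 + 4))) = 257 + (-141 - (-300 - 4)/(6*104)) = 257 + (-141 - (-304)/(6*104)) = 257 + (-141 - 1*(-19/39)) = 257 + (-141 + 19/39) = 257 - 5480/39 = 4543/39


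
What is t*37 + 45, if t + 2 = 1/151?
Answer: -4342/151 ≈ -28.755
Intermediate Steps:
t = -301/151 (t = -2 + 1/151 = -301/151 ≈ -1.9934)
t*37 + 45 = -301/151*37 + 45 = -11137/151 + 45 = -4342/151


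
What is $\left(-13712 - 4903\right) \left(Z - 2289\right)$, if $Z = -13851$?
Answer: $300446100$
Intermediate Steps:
$\left(-13712 - 4903\right) \left(Z - 2289\right) = \left(-13712 - 4903\right) \left(-13851 - 2289\right) = - 18615 \left(-13851 - 2289\right) = \left(-18615\right) \left(-16140\right) = 300446100$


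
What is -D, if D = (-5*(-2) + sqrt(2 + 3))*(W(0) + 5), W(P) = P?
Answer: -50 - 5*sqrt(5) ≈ -61.180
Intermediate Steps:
D = 50 + 5*sqrt(5) (D = (-5*(-2) + sqrt(2 + 3))*(0 + 5) = (10 + sqrt(5))*5 = 50 + 5*sqrt(5) ≈ 61.180)
-D = -(50 + 5*sqrt(5)) = -50 - 5*sqrt(5)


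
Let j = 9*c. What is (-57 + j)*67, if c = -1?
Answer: -4422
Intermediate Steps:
j = -9 (j = 9*(-1) = -9)
(-57 + j)*67 = (-57 - 9)*67 = -66*67 = -4422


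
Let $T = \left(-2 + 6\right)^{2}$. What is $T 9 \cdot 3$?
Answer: $432$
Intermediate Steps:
$T = 16$ ($T = 4^{2} = 16$)
$T 9 \cdot 3 = 16 \cdot 9 \cdot 3 = 144 \cdot 3 = 432$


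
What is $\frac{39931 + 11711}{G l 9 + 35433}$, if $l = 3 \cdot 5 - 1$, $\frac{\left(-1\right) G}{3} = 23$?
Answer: $\frac{5738}{2971} \approx 1.9313$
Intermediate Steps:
$G = -69$ ($G = \left(-3\right) 23 = -69$)
$l = 14$ ($l = 15 - 1 = 14$)
$\frac{39931 + 11711}{G l 9 + 35433} = \frac{39931 + 11711}{\left(-69\right) 14 \cdot 9 + 35433} = \frac{51642}{\left(-966\right) 9 + 35433} = \frac{51642}{-8694 + 35433} = \frac{51642}{26739} = 51642 \cdot \frac{1}{26739} = \frac{5738}{2971}$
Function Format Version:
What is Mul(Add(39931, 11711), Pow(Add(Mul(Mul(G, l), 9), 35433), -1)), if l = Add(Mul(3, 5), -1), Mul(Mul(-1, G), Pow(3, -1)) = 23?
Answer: Rational(5738, 2971) ≈ 1.9313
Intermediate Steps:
G = -69 (G = Mul(-3, 23) = -69)
l = 14 (l = Add(15, -1) = 14)
Mul(Add(39931, 11711), Pow(Add(Mul(Mul(G, l), 9), 35433), -1)) = Mul(Add(39931, 11711), Pow(Add(Mul(Mul(-69, 14), 9), 35433), -1)) = Mul(51642, Pow(Add(Mul(-966, 9), 35433), -1)) = Mul(51642, Pow(Add(-8694, 35433), -1)) = Mul(51642, Pow(26739, -1)) = Mul(51642, Rational(1, 26739)) = Rational(5738, 2971)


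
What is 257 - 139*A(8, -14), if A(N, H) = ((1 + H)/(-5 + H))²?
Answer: 69286/361 ≈ 191.93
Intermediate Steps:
A(N, H) = (1 + H)²/(-5 + H)² (A(N, H) = ((1 + H)/(-5 + H))² = (1 + H)²/(-5 + H)²)
257 - 139*A(8, -14) = 257 - 139*(1 - 14)²/(-5 - 14)² = 257 - 139*(-13)²/(-19)² = 257 - 23491/361 = 69286/361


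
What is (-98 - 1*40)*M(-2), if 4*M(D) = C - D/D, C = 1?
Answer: 0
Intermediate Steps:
M(D) = 0 (M(D) = (1 - D/D)/4 = (1 - 1*1)/4 = (1 - 1)/4 = (1/4)*0 = 0)
(-98 - 1*40)*M(-2) = (-98 - 1*40)*0 = (-98 - 40)*0 = -138*0 = 0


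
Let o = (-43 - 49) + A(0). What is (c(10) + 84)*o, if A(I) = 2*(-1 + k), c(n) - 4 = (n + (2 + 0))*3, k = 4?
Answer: -10664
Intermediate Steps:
c(n) = 10 + 3*n (c(n) = 4 + (n + (2 + 0))*3 = 4 + (n + 2)*3 = 4 + (2 + n)*3 = 4 + (6 + 3*n) = 10 + 3*n)
A(I) = 6 (A(I) = 2*(-1 + 4) = 2*3 = 6)
o = -86 (o = (-43 - 49) + 6 = -92 + 6 = -86)
(c(10) + 84)*o = ((10 + 3*10) + 84)*(-86) = ((10 + 30) + 84)*(-86) = (40 + 84)*(-86) = 124*(-86) = -10664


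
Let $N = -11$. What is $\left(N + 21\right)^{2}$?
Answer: $100$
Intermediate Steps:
$\left(N + 21\right)^{2} = \left(-11 + 21\right)^{2} = 10^{2} = 100$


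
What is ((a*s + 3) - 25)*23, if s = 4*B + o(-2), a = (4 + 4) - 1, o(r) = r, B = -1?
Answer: -1472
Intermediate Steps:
a = 7 (a = 8 - 1 = 7)
s = -6 (s = 4*(-1) - 2 = -4 - 2 = -6)
((a*s + 3) - 25)*23 = ((7*(-6) + 3) - 25)*23 = ((-42 + 3) - 25)*23 = (-39 - 25)*23 = -64*23 = -1472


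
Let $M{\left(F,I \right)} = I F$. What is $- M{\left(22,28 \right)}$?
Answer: $-616$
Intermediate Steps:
$M{\left(F,I \right)} = F I$
$- M{\left(22,28 \right)} = - 22 \cdot 28 = \left(-1\right) 616 = -616$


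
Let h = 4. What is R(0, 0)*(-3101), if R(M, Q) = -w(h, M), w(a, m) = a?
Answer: 12404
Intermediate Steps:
R(M, Q) = -4 (R(M, Q) = -1*4 = -4)
R(0, 0)*(-3101) = -4*(-3101) = 12404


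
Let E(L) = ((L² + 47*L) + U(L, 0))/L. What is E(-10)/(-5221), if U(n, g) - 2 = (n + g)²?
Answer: -134/26105 ≈ -0.0051331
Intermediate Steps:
U(n, g) = 2 + (g + n)² (U(n, g) = 2 + (n + g)² = 2 + (g + n)²)
E(L) = (2 + 2*L² + 47*L)/L (E(L) = ((L² + 47*L) + (2 + (0 + L)²))/L = ((L² + 47*L) + (2 + L²))/L = (2 + 2*L² + 47*L)/L)
E(-10)/(-5221) = (47 + 2*(-10) + 2/(-10))/(-5221) = (47 - 20 + 2*(-⅒))*(-1/5221) = (47 - 20 - ⅕)*(-1/5221) = (134/5)*(-1/5221) = -134/26105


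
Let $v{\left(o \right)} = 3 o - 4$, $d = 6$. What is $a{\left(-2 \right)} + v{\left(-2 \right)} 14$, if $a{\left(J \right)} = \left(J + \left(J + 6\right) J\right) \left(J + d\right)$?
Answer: $-180$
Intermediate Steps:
$a{\left(J \right)} = \left(6 + J\right) \left(J + J \left(6 + J\right)\right)$ ($a{\left(J \right)} = \left(J + \left(J + 6\right) J\right) \left(J + 6\right) = \left(J + \left(6 + J\right) J\right) \left(6 + J\right) = \left(J + J \left(6 + J\right)\right) \left(6 + J\right) = \left(6 + J\right) \left(J + J \left(6 + J\right)\right)$)
$v{\left(o \right)} = -4 + 3 o$
$a{\left(-2 \right)} + v{\left(-2 \right)} 14 = - 2 \left(42 + \left(-2\right)^{2} + 13 \left(-2\right)\right) + \left(-4 + 3 \left(-2\right)\right) 14 = - 2 \left(42 + 4 - 26\right) + \left(-4 - 6\right) 14 = \left(-2\right) 20 - 140 = -40 - 140 = -180$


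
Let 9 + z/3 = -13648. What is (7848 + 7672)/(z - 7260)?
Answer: -15520/48231 ≈ -0.32178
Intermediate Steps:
z = -40971 (z = -27 + 3*(-13648) = -27 - 40944 = -40971)
(7848 + 7672)/(z - 7260) = (7848 + 7672)/(-40971 - 7260) = 15520/(-48231) = 15520*(-1/48231) = -15520/48231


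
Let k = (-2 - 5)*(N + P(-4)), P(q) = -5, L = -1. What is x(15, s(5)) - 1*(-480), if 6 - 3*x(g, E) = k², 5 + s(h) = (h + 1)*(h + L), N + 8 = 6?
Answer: -955/3 ≈ -318.33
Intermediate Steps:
N = -2 (N = -8 + 6 = -2)
s(h) = -5 + (1 + h)*(-1 + h) (s(h) = -5 + (h + 1)*(h - 1) = -5 + (1 + h)*(-1 + h))
k = 49 (k = (-2 - 5)*(-2 - 5) = -7*(-7) = 49)
x(g, E) = -2395/3 (x(g, E) = 2 - ⅓*49² = 2 - ⅓*2401 = 2 - 2401/3 = -2395/3)
x(15, s(5)) - 1*(-480) = -2395/3 - 1*(-480) = -2395/3 + 480 = -955/3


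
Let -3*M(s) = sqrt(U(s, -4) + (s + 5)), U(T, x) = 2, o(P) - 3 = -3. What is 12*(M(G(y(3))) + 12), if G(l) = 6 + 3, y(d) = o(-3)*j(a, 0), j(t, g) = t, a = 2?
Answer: 128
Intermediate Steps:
o(P) = 0 (o(P) = 3 - 3 = 0)
y(d) = 0 (y(d) = 0*2 = 0)
G(l) = 9
M(s) = -sqrt(7 + s)/3 (M(s) = -sqrt(2 + (s + 5))/3 = -sqrt(2 + (5 + s))/3 = -sqrt(7 + s)/3)
12*(M(G(y(3))) + 12) = 12*(-sqrt(7 + 9)/3 + 12) = 12*(-sqrt(16)/3 + 12) = 12*(-1/3*4 + 12) = 12*(-4/3 + 12) = 12*(32/3) = 128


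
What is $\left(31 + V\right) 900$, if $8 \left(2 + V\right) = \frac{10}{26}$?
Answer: $\frac{679725}{26} \approx 26143.0$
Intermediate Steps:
$V = - \frac{203}{104}$ ($V = -2 + \frac{10 \cdot \frac{1}{26}}{8} = -2 + \frac{1}{8} \cdot \frac{5}{13} = -2 + \frac{5}{104} = - \frac{203}{104} \approx -1.9519$)
$\left(31 + V\right) 900 = \left(31 - \frac{203}{104}\right) 900 = \frac{3021}{104} \cdot 900 = \frac{679725}{26}$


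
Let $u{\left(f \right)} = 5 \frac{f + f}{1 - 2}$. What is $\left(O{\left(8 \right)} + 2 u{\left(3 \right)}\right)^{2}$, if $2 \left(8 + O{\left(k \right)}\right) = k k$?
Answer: $1296$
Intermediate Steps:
$O{\left(k \right)} = -8 + \frac{k^{2}}{2}$ ($O{\left(k \right)} = -8 + \frac{k k}{2} = -8 + \frac{k^{2}}{2}$)
$u{\left(f \right)} = - 10 f$ ($u{\left(f \right)} = 5 \frac{2 f}{-1} = 5 \cdot 2 f \left(-1\right) = 5 \left(- 2 f\right) = - 10 f$)
$\left(O{\left(8 \right)} + 2 u{\left(3 \right)}\right)^{2} = \left(\left(-8 + \frac{8^{2}}{2}\right) + 2 \left(\left(-10\right) 3\right)\right)^{2} = \left(\left(-8 + \frac{1}{2} \cdot 64\right) + 2 \left(-30\right)\right)^{2} = \left(\left(-8 + 32\right) - 60\right)^{2} = \left(24 - 60\right)^{2} = \left(-36\right)^{2} = 1296$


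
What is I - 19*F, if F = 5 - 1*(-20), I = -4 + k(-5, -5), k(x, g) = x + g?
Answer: -489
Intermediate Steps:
k(x, g) = g + x
I = -14 (I = -4 + (-5 - 5) = -4 - 10 = -14)
F = 25 (F = 5 + 20 = 25)
I - 19*F = -14 - 19*25 = -14 - 475 = -489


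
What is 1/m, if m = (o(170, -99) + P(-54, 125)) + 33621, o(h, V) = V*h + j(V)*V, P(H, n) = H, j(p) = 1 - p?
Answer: 1/6837 ≈ 0.00014626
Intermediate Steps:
o(h, V) = V*h + V*(1 - V) (o(h, V) = V*h + (1 - V)*V = V*h + V*(1 - V))
m = 6837 (m = (-99*(1 + 170 - 1*(-99)) - 54) + 33621 = (-99*(1 + 170 + 99) - 54) + 33621 = (-99*270 - 54) + 33621 = (-26730 - 54) + 33621 = -26784 + 33621 = 6837)
1/m = 1/6837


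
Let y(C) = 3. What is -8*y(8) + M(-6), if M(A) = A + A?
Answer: -36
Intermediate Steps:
M(A) = 2*A
-8*y(8) + M(-6) = -8*3 + 2*(-6) = -24 - 12 = -36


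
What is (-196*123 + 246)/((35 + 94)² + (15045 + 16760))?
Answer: -11931/24223 ≈ -0.49255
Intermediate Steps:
(-196*123 + 246)/((35 + 94)² + (15045 + 16760)) = (-24108 + 246)/(129² + 31805) = -23862/(16641 + 31805) = -23862/48446 = -23862*1/48446 = -11931/24223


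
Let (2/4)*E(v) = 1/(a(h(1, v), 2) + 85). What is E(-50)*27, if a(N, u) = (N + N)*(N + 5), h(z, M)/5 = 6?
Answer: 54/2185 ≈ 0.024714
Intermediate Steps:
h(z, M) = 30 (h(z, M) = 5*6 = 30)
a(N, u) = 2*N*(5 + N) (a(N, u) = (2*N)*(5 + N) = 2*N*(5 + N))
E(v) = 2/2185 (E(v) = 2/(2*30*(5 + 30) + 85) = 2/(2*30*35 + 85) = 2/(2100 + 85) = 2/2185)
E(-50)*27 = (2/2185)*27 = 54/2185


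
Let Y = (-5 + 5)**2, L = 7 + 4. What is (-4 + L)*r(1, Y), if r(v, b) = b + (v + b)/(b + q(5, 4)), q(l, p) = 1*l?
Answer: 7/5 ≈ 1.4000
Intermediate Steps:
q(l, p) = l
L = 11
Y = 0 (Y = 0**2 = 0)
r(v, b) = b + (b + v)/(5 + b) (r(v, b) = b + (v + b)/(b + 5) = b + (b + v)/(5 + b))
(-4 + L)*r(1, Y) = (-4 + 11)*((1 + 0**2 + 6*0)/(5 + 0)) = 7*((1 + 0 + 0)/5) = 7*((1/5)*1) = 7*(1/5) = 7/5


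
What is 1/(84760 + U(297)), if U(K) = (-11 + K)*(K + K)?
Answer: 1/254644 ≈ 3.9271e-6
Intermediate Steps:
U(K) = 2*K*(-11 + K) (U(K) = (-11 + K)*(2*K) = 2*K*(-11 + K))
1/(84760 + U(297)) = 1/(84760 + 2*297*(-11 + 297)) = 1/(84760 + 2*297*286) = 1/(84760 + 169884) = 1/254644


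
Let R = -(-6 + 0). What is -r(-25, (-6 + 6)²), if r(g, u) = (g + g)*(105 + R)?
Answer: 5550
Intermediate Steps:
R = 6 (R = -1*(-6) = 6)
r(g, u) = 222*g (r(g, u) = (g + g)*(105 + 6) = (2*g)*111 = 222*g)
-r(-25, (-6 + 6)²) = -222*(-25) = -1*(-5550) = 5550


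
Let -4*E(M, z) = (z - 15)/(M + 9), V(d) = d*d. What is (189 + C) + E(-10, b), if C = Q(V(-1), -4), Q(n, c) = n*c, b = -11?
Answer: 357/2 ≈ 178.50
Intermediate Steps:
V(d) = d²
Q(n, c) = c*n
E(M, z) = -(-15 + z)/(4*(9 + M)) (E(M, z) = -(z - 15)/(4*(M + 9)) = -(-15 + z)/(4*(9 + M)))
C = -4 (C = -4*(-1)² = -4*1 = -4)
(189 + C) + E(-10, b) = (189 - 4) + (15 - 1*(-11))/(4*(9 - 10)) = 185 + (¼)*(15 + 11)/(-1) = 185 + (¼)*(-1)*26 = 185 - 13/2 = 357/2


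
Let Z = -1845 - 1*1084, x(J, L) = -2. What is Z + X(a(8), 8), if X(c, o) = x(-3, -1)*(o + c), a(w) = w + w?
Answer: -2977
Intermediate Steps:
a(w) = 2*w
X(c, o) = -2*c - 2*o (X(c, o) = -2*(o + c) = -2*(c + o) = -2*c - 2*o)
Z = -2929 (Z = -1845 - 1084 = -2929)
Z + X(a(8), 8) = -2929 + (-4*8 - 2*8) = -2929 + (-2*16 - 16) = -2929 + (-32 - 16) = -2929 - 48 = -2977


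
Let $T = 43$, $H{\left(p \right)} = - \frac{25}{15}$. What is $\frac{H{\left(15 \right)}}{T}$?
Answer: $- \frac{5}{129} \approx -0.03876$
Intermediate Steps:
$H{\left(p \right)} = - \frac{5}{3}$ ($H{\left(p \right)} = \left(-25\right) \frac{1}{15} = - \frac{5}{3}$)
$\frac{H{\left(15 \right)}}{T} = - \frac{5}{3 \cdot 43} = \left(- \frac{5}{3}\right) \frac{1}{43} = - \frac{5}{129}$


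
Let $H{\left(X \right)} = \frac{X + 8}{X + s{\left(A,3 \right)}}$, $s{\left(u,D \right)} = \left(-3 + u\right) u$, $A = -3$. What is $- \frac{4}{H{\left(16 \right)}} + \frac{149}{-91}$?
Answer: $- \frac{1994}{273} \approx -7.304$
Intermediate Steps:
$s{\left(u,D \right)} = u \left(-3 + u\right)$
$H{\left(X \right)} = \frac{8 + X}{18 + X}$ ($H{\left(X \right)} = \frac{X + 8}{X - 3 \left(-3 - 3\right)} = \frac{8 + X}{X - -18} = \frac{8 + X}{X + 18} = \frac{8 + X}{18 + X}$)
$- \frac{4}{H{\left(16 \right)}} + \frac{149}{-91} = - \frac{4}{\frac{1}{18 + 16} \left(8 + 16\right)} + \frac{149}{-91} = - \frac{4}{\frac{1}{34} \cdot 24} + 149 \left(- \frac{1}{91}\right) = - \frac{4}{\frac{1}{34} \cdot 24} - \frac{149}{91} = - \frac{4}{\frac{12}{17}} - \frac{149}{91} = \left(-4\right) \frac{17}{12} - \frac{149}{91} = - \frac{17}{3} - \frac{149}{91} = - \frac{1994}{273}$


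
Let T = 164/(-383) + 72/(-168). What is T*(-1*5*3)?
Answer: 34455/2681 ≈ 12.852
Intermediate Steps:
T = -2297/2681 (T = 164*(-1/383) + 72*(-1/168) = -164/383 - 3/7 = -2297/2681 ≈ -0.85677)
T*(-1*5*3) = -2297*(-1*5)*3/2681 = -(-11485)*3/2681 = -2297/2681*(-15) = 34455/2681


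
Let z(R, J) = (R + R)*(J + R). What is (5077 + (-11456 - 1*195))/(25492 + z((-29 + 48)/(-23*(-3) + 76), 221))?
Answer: -69109175/268593866 ≈ -0.25730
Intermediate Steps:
z(R, J) = 2*R*(J + R) (z(R, J) = (2*R)*(J + R) = 2*R*(J + R))
(5077 + (-11456 - 1*195))/(25492 + z((-29 + 48)/(-23*(-3) + 76), 221)) = (5077 + (-11456 - 1*195))/(25492 + 2*((-29 + 48)/(-23*(-3) + 76))*(221 + (-29 + 48)/(-23*(-3) + 76))) = (5077 + (-11456 - 195))/(25492 + 2*(19/(69 + 76))*(221 + 19/(69 + 76))) = (5077 - 11651)/(25492 + 2*(19/145)*(221 + 19/145)) = -6574/(25492 + 2*(19*(1/145))*(221 + 19*(1/145))) = -6574/(25492 + 2*(19/145)*(221 + 19/145)) = -6574/(25492 + 2*(19/145)*(32064/145)) = -6574/(25492 + 1218432/21025) = -6574/537187732/21025 = -6574*21025/537187732 = -69109175/268593866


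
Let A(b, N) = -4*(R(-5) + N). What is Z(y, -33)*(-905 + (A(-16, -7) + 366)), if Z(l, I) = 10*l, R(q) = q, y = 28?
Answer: -137480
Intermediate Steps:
A(b, N) = 20 - 4*N (A(b, N) = -4*(-5 + N) = 20 - 4*N)
Z(y, -33)*(-905 + (A(-16, -7) + 366)) = (10*28)*(-905 + ((20 - 4*(-7)) + 366)) = 280*(-905 + ((20 + 28) + 366)) = 280*(-905 + (48 + 366)) = 280*(-905 + 414) = 280*(-491) = -137480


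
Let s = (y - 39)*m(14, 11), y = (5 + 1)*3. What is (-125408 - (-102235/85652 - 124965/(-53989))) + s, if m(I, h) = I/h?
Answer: -39630656993751/315943628 ≈ -1.2544e+5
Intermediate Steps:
y = 18 (y = 6*3 = 18)
s = -294/11 (s = (18 - 39)*(14/11) = -294/11 ≈ -26.727)
(-125408 - (-102235/85652 - 124965/(-53989))) + s = (-125408 - (-102235/85652 - 124965/(-53989))) - 294/11 = (-125408 - (-102235*1/85652 - 124965*(-1/53989))) - 294/11 = (-125408 - (-635/532 + 124965/53989)) - 294/11 = (-125408 - 1*32198365/28722148) - 294/11 = (-125408 - 32198365/28722148) - 294/11 = -3602019334749/28722148 - 294/11 = -39630656993751/315943628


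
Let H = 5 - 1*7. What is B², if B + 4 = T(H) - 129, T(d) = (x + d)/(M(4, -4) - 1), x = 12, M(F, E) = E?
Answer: 18225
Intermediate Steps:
H = -2 (H = 5 - 7 = -2)
T(d) = -12/5 - d/5 (T(d) = (12 + d)/(-4 - 1) = (12 + d)/(-5) = (12 + d)*(-⅕) = -12/5 - d/5)
B = -135 (B = -4 + ((-12/5 - ⅕*(-2)) - 129) = -4 + ((-12/5 + ⅖) - 129) = -4 + (-2 - 129) = -4 - 131 = -135)
B² = (-135)² = 18225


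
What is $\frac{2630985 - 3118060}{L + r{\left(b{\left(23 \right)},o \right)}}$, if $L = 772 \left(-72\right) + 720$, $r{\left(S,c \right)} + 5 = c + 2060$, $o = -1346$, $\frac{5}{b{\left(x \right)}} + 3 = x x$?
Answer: $\frac{97415}{10831} \approx 8.9941$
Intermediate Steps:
$b{\left(x \right)} = \frac{5}{-3 + x^{2}}$ ($b{\left(x \right)} = \frac{5}{-3 + x x} = \frac{5}{-3 + x^{2}}$)
$r{\left(S,c \right)} = 2055 + c$ ($r{\left(S,c \right)} = -5 + \left(c + 2060\right) = -5 + \left(2060 + c\right) = 2055 + c$)
$L = -54864$ ($L = -55584 + 720 = -54864$)
$\frac{2630985 - 3118060}{L + r{\left(b{\left(23 \right)},o \right)}} = \frac{2630985 - 3118060}{-54864 + \left(2055 - 1346\right)} = - \frac{487075}{-54864 + 709} = - \frac{487075}{-54155} = \left(-487075\right) \left(- \frac{1}{54155}\right) = \frac{97415}{10831}$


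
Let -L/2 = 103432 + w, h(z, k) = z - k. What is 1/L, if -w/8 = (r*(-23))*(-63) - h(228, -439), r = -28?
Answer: -1/866688 ≈ -1.1538e-6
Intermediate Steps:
w = 329912 (w = -8*(-28*(-23)*(-63) - (228 - 1*(-439))) = -8*(644*(-63) - (228 + 439)) = -8*(-40572 - 1*667) = -8*(-40572 - 667) = -8*(-41239) = 329912)
L = -866688 (L = -2*(103432 + 329912) = -2*433344 = -866688)
1/L = 1/(-866688) = -1/866688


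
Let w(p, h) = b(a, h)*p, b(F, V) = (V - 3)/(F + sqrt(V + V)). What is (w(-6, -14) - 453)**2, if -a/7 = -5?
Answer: 9*(-26934573*I + 3171604*sqrt(7))/(7*(-171*I + 20*sqrt(7))) ≈ 2.0264e+5 + 387.81*I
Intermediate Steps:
a = 35 (a = -7*(-5) = 35)
b(F, V) = (-3 + V)/(F + sqrt(2)*sqrt(V)) (b(F, V) = (-3 + V)/(F + sqrt(2*V)) = (-3 + V)/(F + sqrt(2)*sqrt(V)))
w(p, h) = p*(-3 + h)/(35 + sqrt(2)*sqrt(h)) (w(p, h) = ((-3 + h)/(35 + sqrt(2)*sqrt(h)))*p = p*(-3 + h)/(35 + sqrt(2)*sqrt(h)))
(w(-6, -14) - 453)**2 = (-6*(-3 - 14)/(35 + sqrt(2)*sqrt(-14)) - 453)**2 = (-6*(-17)/(35 + sqrt(2)*(I*sqrt(14))) - 453)**2 = (-6*(-17)/(35 + 2*I*sqrt(7)) - 453)**2 = (102/(35 + 2*I*sqrt(7)) - 453)**2 = (-453 + 102/(35 + 2*I*sqrt(7)))**2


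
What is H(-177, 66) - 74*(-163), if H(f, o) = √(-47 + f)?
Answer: 12062 + 4*I*√14 ≈ 12062.0 + 14.967*I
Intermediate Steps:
H(-177, 66) - 74*(-163) = √(-47 - 177) - 74*(-163) = √(-224) - 1*(-12062) = 4*I*√14 + 12062 = 12062 + 4*I*√14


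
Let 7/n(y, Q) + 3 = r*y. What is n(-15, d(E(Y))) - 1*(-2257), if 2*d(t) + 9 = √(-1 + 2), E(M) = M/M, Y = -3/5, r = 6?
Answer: 209894/93 ≈ 2256.9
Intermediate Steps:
Y = -⅗ (Y = -3*⅕ = -⅗ ≈ -0.60000)
E(M) = 1
d(t) = -4 (d(t) = -9/2 + √(-1 + 2)/2 = -9/2 + √1/2 = -9/2 + (½)*1 = -9/2 + ½ = -4)
n(y, Q) = 7/(-3 + 6*y)
n(-15, d(E(Y))) - 1*(-2257) = 7/(3*(-1 + 2*(-15))) - 1*(-2257) = 7/(3*(-1 - 30)) + 2257 = (7/3)/(-31) + 2257 = (7/3)*(-1/31) + 2257 = -7/93 + 2257 = 209894/93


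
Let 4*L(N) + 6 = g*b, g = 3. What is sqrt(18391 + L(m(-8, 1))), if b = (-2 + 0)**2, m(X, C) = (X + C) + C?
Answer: sqrt(73570)/2 ≈ 135.62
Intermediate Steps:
m(X, C) = X + 2*C (m(X, C) = (C + X) + C = X + 2*C)
b = 4 (b = (-2)**2 = 4)
L(N) = 3/2 (L(N) = -3/2 + (3*4)/4 = -3/2 + (1/4)*12 = -3/2 + 3 = 3/2)
sqrt(18391 + L(m(-8, 1))) = sqrt(18391 + 3/2) = sqrt(36785/2) = sqrt(73570)/2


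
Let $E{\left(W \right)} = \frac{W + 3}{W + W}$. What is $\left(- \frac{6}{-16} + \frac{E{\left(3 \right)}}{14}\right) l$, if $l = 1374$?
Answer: $\frac{17175}{28} \approx 613.39$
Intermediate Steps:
$E{\left(W \right)} = \frac{3 + W}{2 W}$
$\left(- \frac{6}{-16} + \frac{E{\left(3 \right)}}{14}\right) l = \left(- \frac{6}{-16} + \frac{\frac{1}{2} \cdot \frac{1}{3} \left(3 + 3\right)}{14}\right) 1374 = \left(\left(-6\right) \left(- \frac{1}{16}\right) + \frac{1}{2} \cdot \frac{1}{3} \cdot 6 \cdot \frac{1}{14}\right) 1374 = \left(\frac{3}{8} + 1 \cdot \frac{1}{14}\right) 1374 = \left(\frac{3}{8} + \frac{1}{14}\right) 1374 = \frac{25}{56} \cdot 1374 = \frac{17175}{28}$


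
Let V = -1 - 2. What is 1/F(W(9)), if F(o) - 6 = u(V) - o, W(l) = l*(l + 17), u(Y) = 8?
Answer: -1/220 ≈ -0.0045455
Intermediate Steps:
V = -3
W(l) = l*(17 + l)
F(o) = 14 - o (F(o) = 6 + (8 - o) = 14 - o)
1/F(W(9)) = 1/(14 - 9*(17 + 9)) = 1/(14 - 9*26) = 1/(14 - 1*234) = 1/(14 - 234) = 1/(-220) = -1/220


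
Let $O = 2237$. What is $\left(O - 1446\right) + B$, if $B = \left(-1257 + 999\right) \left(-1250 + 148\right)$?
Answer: $285107$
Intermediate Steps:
$B = 284316$ ($B = \left(-258\right) \left(-1102\right) = 284316$)
$\left(O - 1446\right) + B = \left(2237 - 1446\right) + 284316 = 791 + 284316 = 285107$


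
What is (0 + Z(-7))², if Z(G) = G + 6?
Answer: 1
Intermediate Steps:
Z(G) = 6 + G
(0 + Z(-7))² = (0 + (6 - 7))² = (0 - 1)² = (-1)² = 1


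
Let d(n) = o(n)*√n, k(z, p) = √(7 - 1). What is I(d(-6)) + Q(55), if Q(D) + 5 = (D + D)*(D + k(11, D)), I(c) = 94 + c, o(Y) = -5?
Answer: 6139 + 5*√6*(22 - I) ≈ 6408.4 - 12.247*I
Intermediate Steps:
k(z, p) = √6
d(n) = -5*√n
Q(D) = -5 + 2*D*(D + √6) (Q(D) = -5 + (D + D)*(D + √6) = -5 + (2*D)*(D + √6) = -5 + 2*D*(D + √6))
I(d(-6)) + Q(55) = (94 - 5*I*√6) + (-5 + 2*55² + 2*55*√6) = (94 - 5*I*√6) + (-5 + 2*3025 + 110*√6) = (94 - 5*I*√6) + (-5 + 6050 + 110*√6) = (94 - 5*I*√6) + (6045 + 110*√6) = 6139 + 110*√6 - 5*I*√6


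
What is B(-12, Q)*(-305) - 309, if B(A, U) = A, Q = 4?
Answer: 3351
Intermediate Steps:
B(-12, Q)*(-305) - 309 = -12*(-305) - 309 = 3660 - 309 = 3351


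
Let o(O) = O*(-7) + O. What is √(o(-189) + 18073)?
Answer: √19207 ≈ 138.59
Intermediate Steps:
o(O) = -6*O (o(O) = -7*O + O = -6*O)
√(o(-189) + 18073) = √(-6*(-189) + 18073) = √(1134 + 18073) = √19207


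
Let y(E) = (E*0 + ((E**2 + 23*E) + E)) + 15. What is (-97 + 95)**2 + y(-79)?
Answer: 4364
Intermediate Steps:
y(E) = 15 + E**2 + 24*E (y(E) = (0 + (E**2 + 24*E)) + 15 = (E**2 + 24*E) + 15 = 15 + E**2 + 24*E)
(-97 + 95)**2 + y(-79) = (-97 + 95)**2 + (15 + (-79)**2 + 24*(-79)) = (-2)**2 + (15 + 6241 - 1896) = 4 + 4360 = 4364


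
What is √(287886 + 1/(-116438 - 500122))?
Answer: √6839923662847065/154140 ≈ 536.55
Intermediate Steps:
√(287886 + 1/(-116438 - 500122)) = √(287886 + 1/(-616560)) = √(287886 - 1/616560) = √(177498992159/616560) = √6839923662847065/154140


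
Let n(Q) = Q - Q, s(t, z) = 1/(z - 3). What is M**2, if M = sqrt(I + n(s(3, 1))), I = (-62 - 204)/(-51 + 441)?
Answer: -133/195 ≈ -0.68205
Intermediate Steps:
s(t, z) = 1/(-3 + z)
n(Q) = 0
I = -133/195 (I = -266/390 = -266*1/390 = -133/195 ≈ -0.68205)
M = I*sqrt(25935)/195 (M = sqrt(-133/195 + 0) = sqrt(-133/195) = I*sqrt(25935)/195 ≈ 0.82586*I)
M**2 = (I*sqrt(25935)/195)**2 = -133/195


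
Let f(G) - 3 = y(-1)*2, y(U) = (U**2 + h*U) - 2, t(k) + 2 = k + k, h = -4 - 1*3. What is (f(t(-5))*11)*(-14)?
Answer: -2310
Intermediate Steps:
h = -7 (h = -4 - 3 = -7)
t(k) = -2 + 2*k (t(k) = -2 + (k + k) = -2 + 2*k)
y(U) = -2 + U**2 - 7*U (y(U) = (U**2 - 7*U) - 2 = -2 + U**2 - 7*U)
f(G) = 15 (f(G) = 3 + (-2 + (-1)**2 - 7*(-1))*2 = 3 + (-2 + 1 + 7)*2 = 3 + 6*2 = 3 + 12 = 15)
(f(t(-5))*11)*(-14) = (15*11)*(-14) = 165*(-14) = -2310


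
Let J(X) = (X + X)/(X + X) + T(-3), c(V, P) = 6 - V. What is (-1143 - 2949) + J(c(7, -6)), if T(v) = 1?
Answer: -4090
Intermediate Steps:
J(X) = 2 (J(X) = (X + X)/(X + X) + 1 = (2*X)/((2*X)) + 1 = (2*X)*(1/(2*X)) + 1 = 1 + 1 = 2)
(-1143 - 2949) + J(c(7, -6)) = (-1143 - 2949) + 2 = -4092 + 2 = -4090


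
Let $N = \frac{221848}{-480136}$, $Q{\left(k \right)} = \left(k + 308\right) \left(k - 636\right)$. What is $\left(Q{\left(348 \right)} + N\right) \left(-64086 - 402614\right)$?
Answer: $\frac{5291873733916900}{60017} \approx 8.8173 \cdot 10^{10}$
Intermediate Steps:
$Q{\left(k \right)} = \left(-636 + k\right) \left(308 + k\right)$ ($Q{\left(k \right)} = \left(308 + k\right) \left(-636 + k\right) = \left(-636 + k\right) \left(308 + k\right)$)
$N = - \frac{27731}{60017}$ ($N = 221848 \left(- \frac{1}{480136}\right) = - \frac{27731}{60017} \approx -0.46205$)
$\left(Q{\left(348 \right)} + N\right) \left(-64086 - 402614\right) = \left(\left(-195888 + 348^{2} - 114144\right) - \frac{27731}{60017}\right) \left(-64086 - 402614\right) = \left(\left(-195888 + 121104 - 114144\right) - \frac{27731}{60017}\right) \left(-466700\right) = \left(-188928 - \frac{27731}{60017}\right) \left(-466700\right) = \left(- \frac{11338919507}{60017}\right) \left(-466700\right) = \frac{5291873733916900}{60017}$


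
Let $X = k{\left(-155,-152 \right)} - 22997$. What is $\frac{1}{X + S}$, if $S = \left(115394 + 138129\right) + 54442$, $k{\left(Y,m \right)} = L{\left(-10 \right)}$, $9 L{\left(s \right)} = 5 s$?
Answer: $\frac{9}{2564662} \approx 3.5092 \cdot 10^{-6}$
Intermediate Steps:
$L{\left(s \right)} = \frac{5 s}{9}$
$k{\left(Y,m \right)} = - \frac{50}{9}$ ($k{\left(Y,m \right)} = \frac{5}{9} \left(-10\right) = - \frac{50}{9}$)
$X = - \frac{207023}{9}$ ($X = - \frac{50}{9} - 22997 = - \frac{207023}{9} \approx -23003.0$)
$S = 307965$ ($S = 253523 + 54442 = 307965$)
$\frac{1}{X + S} = \frac{1}{- \frac{207023}{9} + 307965} = \frac{1}{\frac{2564662}{9}} = \frac{9}{2564662}$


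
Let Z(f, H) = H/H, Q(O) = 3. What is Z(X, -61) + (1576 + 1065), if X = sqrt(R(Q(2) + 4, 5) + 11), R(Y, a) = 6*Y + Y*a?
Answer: 2642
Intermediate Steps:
X = 2*sqrt(22) (X = sqrt((3 + 4)*(6 + 5) + 11) = sqrt(7*11 + 11) = sqrt(77 + 11) = sqrt(88) = 2*sqrt(22) ≈ 9.3808)
Z(f, H) = 1
Z(X, -61) + (1576 + 1065) = 1 + (1576 + 1065) = 1 + 2641 = 2642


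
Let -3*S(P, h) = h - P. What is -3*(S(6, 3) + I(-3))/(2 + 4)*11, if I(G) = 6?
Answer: -77/2 ≈ -38.500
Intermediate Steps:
S(P, h) = -h/3 + P/3 (S(P, h) = -(h - P)/3 = -h/3 + P/3)
-3*(S(6, 3) + I(-3))/(2 + 4)*11 = -3*((-1/3*3 + (1/3)*6) + 6)/(2 + 4)*11 = -3*((-1 + 2) + 6)/6*11 = -3*(1 + 6)/6*11 = -21/6*11 = -3*7/6*11 = -7/2*11 = -77/2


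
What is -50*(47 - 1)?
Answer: -2300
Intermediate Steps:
-50*(47 - 1) = -50*46 = -2300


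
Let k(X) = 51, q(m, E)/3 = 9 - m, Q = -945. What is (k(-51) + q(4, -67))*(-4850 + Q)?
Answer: -382470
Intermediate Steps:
q(m, E) = 27 - 3*m (q(m, E) = 3*(9 - m) = 27 - 3*m)
(k(-51) + q(4, -67))*(-4850 + Q) = (51 + (27 - 3*4))*(-4850 - 945) = (51 + (27 - 12))*(-5795) = (51 + 15)*(-5795) = 66*(-5795) = -382470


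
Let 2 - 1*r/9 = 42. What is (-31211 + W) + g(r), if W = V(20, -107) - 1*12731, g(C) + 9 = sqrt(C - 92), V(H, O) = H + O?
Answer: -44038 + 2*I*sqrt(113) ≈ -44038.0 + 21.26*I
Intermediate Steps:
r = -360 (r = 18 - 9*42 = 18 - 378 = -360)
g(C) = -9 + sqrt(-92 + C) (g(C) = -9 + sqrt(C - 92) = -9 + sqrt(-92 + C))
W = -12818 (W = (20 - 107) - 1*12731 = -87 - 12731 = -12818)
(-31211 + W) + g(r) = (-31211 - 12818) + (-9 + sqrt(-92 - 360)) = -44029 + (-9 + sqrt(-452)) = -44029 + (-9 + 2*I*sqrt(113)) = -44038 + 2*I*sqrt(113)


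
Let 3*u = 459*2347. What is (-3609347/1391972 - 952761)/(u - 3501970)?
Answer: 1326220244039/4374799567388 ≈ 0.30315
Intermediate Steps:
u = 359091 (u = (459*2347)/3 = (⅓)*1077273 = 359091)
(-3609347/1391972 - 952761)/(u - 3501970) = (-3609347/1391972 - 952761)/(359091 - 3501970) = (-3609347*1/1391972 - 952761)/(-3142879) = (-3609347/1391972 - 952761)*(-1/3142879) = -1326220244039/1391972*(-1/3142879) = 1326220244039/4374799567388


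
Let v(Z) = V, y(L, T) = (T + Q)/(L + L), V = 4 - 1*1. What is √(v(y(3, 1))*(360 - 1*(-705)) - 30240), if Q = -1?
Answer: 3*I*√3005 ≈ 164.45*I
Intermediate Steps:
V = 3 (V = 4 - 1 = 3)
y(L, T) = (-1 + T)/(2*L) (y(L, T) = (T - 1)/(L + L) = (-1 + T)/((2*L)) = (-1 + T)*(1/(2*L)) = (-1 + T)/(2*L))
v(Z) = 3
√(v(y(3, 1))*(360 - 1*(-705)) - 30240) = √(3*(360 - 1*(-705)) - 30240) = √(3*(360 + 705) - 30240) = √(3*1065 - 30240) = √(3195 - 30240) = √(-27045) = 3*I*√3005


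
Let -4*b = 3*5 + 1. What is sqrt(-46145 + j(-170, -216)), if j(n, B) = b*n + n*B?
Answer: I*sqrt(8745) ≈ 93.515*I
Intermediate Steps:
b = -4 (b = -(3*5 + 1)/4 = -(15 + 1)/4 = -1/4*16 = -4)
j(n, B) = -4*n + B*n (j(n, B) = -4*n + n*B = -4*n + B*n)
sqrt(-46145 + j(-170, -216)) = sqrt(-46145 - 170*(-4 - 216)) = sqrt(-46145 - 170*(-220)) = sqrt(-46145 + 37400) = sqrt(-8745) = I*sqrt(8745)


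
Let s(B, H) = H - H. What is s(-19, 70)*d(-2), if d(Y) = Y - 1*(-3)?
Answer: 0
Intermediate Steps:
d(Y) = 3 + Y (d(Y) = Y + 3 = 3 + Y)
s(B, H) = 0
s(-19, 70)*d(-2) = 0*(3 - 2) = 0*1 = 0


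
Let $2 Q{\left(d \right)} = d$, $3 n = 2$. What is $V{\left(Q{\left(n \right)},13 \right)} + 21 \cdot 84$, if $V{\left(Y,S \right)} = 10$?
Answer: $1774$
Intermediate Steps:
$n = \frac{2}{3}$ ($n = \frac{1}{3} \cdot 2 = \frac{2}{3} \approx 0.66667$)
$Q{\left(d \right)} = \frac{d}{2}$
$V{\left(Q{\left(n \right)},13 \right)} + 21 \cdot 84 = 10 + 21 \cdot 84 = 10 + 1764 = 1774$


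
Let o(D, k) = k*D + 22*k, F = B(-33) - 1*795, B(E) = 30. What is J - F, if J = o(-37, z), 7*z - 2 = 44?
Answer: 4665/7 ≈ 666.43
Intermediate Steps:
z = 46/7 (z = 2/7 + (1/7)*44 = 2/7 + 44/7 = 46/7 ≈ 6.5714)
F = -765 (F = 30 - 1*795 = 30 - 795 = -765)
o(D, k) = 22*k + D*k (o(D, k) = D*k + 22*k = 22*k + D*k)
J = -690/7 (J = 46*(22 - 37)/7 = (46/7)*(-15) = -690/7 ≈ -98.571)
J - F = -690/7 - 1*(-765) = -690/7 + 765 = 4665/7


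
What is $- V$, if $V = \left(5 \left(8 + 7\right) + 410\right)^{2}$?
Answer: $-235225$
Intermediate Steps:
$V = 235225$ ($V = \left(5 \cdot 15 + 410\right)^{2} = \left(75 + 410\right)^{2} = 485^{2} = 235225$)
$- V = \left(-1\right) 235225 = -235225$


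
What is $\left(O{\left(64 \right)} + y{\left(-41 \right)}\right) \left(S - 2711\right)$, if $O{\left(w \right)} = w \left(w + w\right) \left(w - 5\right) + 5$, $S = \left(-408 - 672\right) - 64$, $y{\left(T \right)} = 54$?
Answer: $-1863456885$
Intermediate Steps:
$S = -1144$ ($S = -1080 - 64 = -1144$)
$O{\left(w \right)} = 5 + 2 w^{2} \left(-5 + w\right)$ ($O{\left(w \right)} = w 2 w \left(-5 + w\right) + 5 = 2 w^{2} \left(-5 + w\right) + 5 = 5 + 2 w^{2} \left(-5 + w\right)$)
$\left(O{\left(64 \right)} + y{\left(-41 \right)}\right) \left(S - 2711\right) = \left(\left(5 - 10 \cdot 64^{2} + 2 \cdot 64^{3}\right) + 54\right) \left(-1144 - 2711\right) = \left(\left(5 - 40960 + 2 \cdot 262144\right) + 54\right) \left(-3855\right) = \left(\left(5 - 40960 + 524288\right) + 54\right) \left(-3855\right) = \left(483333 + 54\right) \left(-3855\right) = 483387 \left(-3855\right) = -1863456885$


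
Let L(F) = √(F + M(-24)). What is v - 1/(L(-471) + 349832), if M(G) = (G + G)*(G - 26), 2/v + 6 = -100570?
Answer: -139974777911/6154367453522960 + √1929/122382426295 ≈ -2.2744e-5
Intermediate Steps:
v = -1/50288 (v = 2/(-6 - 100570) = 2/(-100576) = 2*(-1/100576) = -1/50288 ≈ -1.9885e-5)
M(G) = 2*G*(-26 + G) (M(G) = (2*G)*(-26 + G) = 2*G*(-26 + G))
L(F) = √(2400 + F) (L(F) = √(F + 2*(-24)*(-26 - 24)) = √(F + 2*(-24)*(-50)) = √(F + 2400) = √(2400 + F))
v - 1/(L(-471) + 349832) = -1/50288 - 1/(√(2400 - 471) + 349832) = -1/50288 - 1/(√1929 + 349832) = -1/50288 - 1/(349832 + √1929)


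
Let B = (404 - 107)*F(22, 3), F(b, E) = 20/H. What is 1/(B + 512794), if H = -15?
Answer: 1/512398 ≈ 1.9516e-6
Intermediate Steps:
F(b, E) = -4/3 (F(b, E) = 20/(-15) = 20*(-1/15) = -4/3)
B = -396 (B = (404 - 107)*(-4/3) = 297*(-4/3) = -396)
1/(B + 512794) = 1/(-396 + 512794) = 1/512398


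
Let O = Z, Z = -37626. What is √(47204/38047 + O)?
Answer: I*√54464631217246/38047 ≈ 193.97*I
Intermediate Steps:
O = -37626
√(47204/38047 + O) = √(47204/38047 - 37626) = √(-1431509218/38047) = I*√54464631217246/38047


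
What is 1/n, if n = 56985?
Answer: 1/56985 ≈ 1.7548e-5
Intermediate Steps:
1/n = 1/56985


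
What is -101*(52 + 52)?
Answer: -10504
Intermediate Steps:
-101*(52 + 52) = -101*104 = -10504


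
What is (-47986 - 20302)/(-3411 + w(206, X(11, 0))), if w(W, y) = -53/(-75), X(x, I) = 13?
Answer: 116400/5813 ≈ 20.024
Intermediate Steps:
w(W, y) = 53/75 (w(W, y) = -53*(-1/75) = 53/75)
(-47986 - 20302)/(-3411 + w(206, X(11, 0))) = (-47986 - 20302)/(-3411 + 53/75) = -68288/(-255772/75) = -68288*(-75/255772) = 116400/5813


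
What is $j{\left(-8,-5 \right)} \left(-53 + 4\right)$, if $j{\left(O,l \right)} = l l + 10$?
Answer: $-1715$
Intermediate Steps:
$j{\left(O,l \right)} = 10 + l^{2}$ ($j{\left(O,l \right)} = l^{2} + 10 = 10 + l^{2}$)
$j{\left(-8,-5 \right)} \left(-53 + 4\right) = \left(10 + \left(-5\right)^{2}\right) \left(-53 + 4\right) = \left(10 + 25\right) \left(-49\right) = 35 \left(-49\right) = -1715$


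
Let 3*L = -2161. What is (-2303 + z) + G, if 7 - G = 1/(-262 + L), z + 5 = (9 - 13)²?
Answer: -6733892/2947 ≈ -2285.0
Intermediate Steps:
L = -2161/3 (L = (⅓)*(-2161) = -2161/3 ≈ -720.33)
z = 11 (z = -5 + (9 - 13)² = -5 + (-4)² = -5 + 16 = 11)
G = 20632/2947 (G = 7 - 1/(-262 - 2161/3) = 7 - 1/(-2947/3) = 7 - 1*(-3/2947) = 7 + 3/2947 = 20632/2947 ≈ 7.0010)
(-2303 + z) + G = (-2303 + 11) + 20632/2947 = -2292 + 20632/2947 = -6733892/2947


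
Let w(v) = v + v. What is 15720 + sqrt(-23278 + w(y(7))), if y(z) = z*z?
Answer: 15720 + 2*I*sqrt(5795) ≈ 15720.0 + 152.25*I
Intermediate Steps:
y(z) = z**2
w(v) = 2*v
15720 + sqrt(-23278 + w(y(7))) = 15720 + sqrt(-23278 + 2*7**2) = 15720 + sqrt(-23278 + 2*49) = 15720 + sqrt(-23278 + 98) = 15720 + sqrt(-23180) = 15720 + 2*I*sqrt(5795)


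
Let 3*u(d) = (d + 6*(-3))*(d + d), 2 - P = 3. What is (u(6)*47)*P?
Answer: 2256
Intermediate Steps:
P = -1 (P = 2 - 1*3 = 2 - 3 = -1)
u(d) = 2*d*(-18 + d)/3 (u(d) = ((d + 6*(-3))*(d + d))/3 = ((d - 18)*(2*d))/3 = ((-18 + d)*(2*d))/3 = (2*d*(-18 + d))/3 = 2*d*(-18 + d)/3)
(u(6)*47)*P = (((⅔)*6*(-18 + 6))*47)*(-1) = (((⅔)*6*(-12))*47)*(-1) = -48*47*(-1) = -2256*(-1) = 2256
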